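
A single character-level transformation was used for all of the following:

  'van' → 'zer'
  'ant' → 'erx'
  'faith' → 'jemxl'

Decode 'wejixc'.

safety

Compare letters: v→z is +4, a→e is +4, n→r is +4 — a constant shift. It's a constant shift of +4 (ROT4).
Decoding wejixc: w−4=s, e−4=a, j−4=f, i−4=e, x−4=t, c−4=y.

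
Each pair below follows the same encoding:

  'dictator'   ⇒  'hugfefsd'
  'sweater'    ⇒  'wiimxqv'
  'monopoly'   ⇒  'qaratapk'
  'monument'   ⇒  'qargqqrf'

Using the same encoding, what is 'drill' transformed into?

hdmxp

Shifts by position in dictator: pos 0: d→h (+4), pos 1: i→u (+12), pos 2: c→g (+4), pos 3: t→f (+12) — repeating every 2. It's a Vigenère-style cipher with numeric key [4,12]: position i shifts by key[i mod 2].
For drill: d+4=h, r+12=d, i+4=m, l+12=x, l+4=p.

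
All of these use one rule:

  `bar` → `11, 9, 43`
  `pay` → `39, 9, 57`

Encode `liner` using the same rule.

31, 25, 35, 17, 43

b(#2)→11 and a(#1)→9: differences scale by 2, so n = 2·pos + 7. The formula is n = 2×(alphabet index, a=1) + 7.
On liner: l=12→31, i=9→25, n=14→35, e=5→17, r=18→43.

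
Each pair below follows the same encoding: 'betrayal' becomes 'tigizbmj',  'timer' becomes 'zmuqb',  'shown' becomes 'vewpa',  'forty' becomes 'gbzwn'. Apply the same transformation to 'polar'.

zitwx

The output letters match the input read backwards, each shifted +8: betrayal reversed is layarteb. Read the word backwards and shift each letter +8.
Applying it to polar: reverse → ralop; then shift: r+8=z, a+8=i, l+8=t, o+8=w, p+8=x.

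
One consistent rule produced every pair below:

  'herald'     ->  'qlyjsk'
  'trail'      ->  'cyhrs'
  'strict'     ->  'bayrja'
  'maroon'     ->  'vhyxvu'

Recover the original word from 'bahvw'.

stamp

Shifts by position in herald: pos 0: h→q (+9), pos 1: e→l (+7), pos 2: r→y (+7), pos 3: a→j (+9), pos 4: l→s (+7), pos 5: d→k (+7) — repeating every 3. A repeating key of period 3 is used — shifts +9, +7, +7 over and over.
Decoding bahvw: b−9=s, a−7=t, h−7=a, v−9=m, w−7=p.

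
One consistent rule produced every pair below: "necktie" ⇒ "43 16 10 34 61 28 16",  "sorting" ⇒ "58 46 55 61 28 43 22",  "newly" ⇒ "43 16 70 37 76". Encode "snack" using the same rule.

The formula is n = 3×(alphabet index, a=1) + 1.
Applying it to snack: s=19→58, n=14→43, a=1→4, c=3→10, k=11→34.

58 43 4 10 34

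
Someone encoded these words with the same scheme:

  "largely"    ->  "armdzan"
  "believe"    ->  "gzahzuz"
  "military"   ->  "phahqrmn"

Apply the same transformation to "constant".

vtebqreq

l(11)→a(0) and a(0)→r(17) fit y≡15x+17 (mod 26); the inverse of 15 mod 26 is 7. Treating letters as 0–25, the rule is x ↦ 15x + 17 (mod 26).
On constant: c(2)→15·2+17≡21=v; o(14)→15·14+17≡19=t; n(13)→15·13+17≡4=e; s(18)→15·18+17≡1=b; t(19)→15·19+17≡16=q; a(0)→15·0+17≡17=r; n(13)→15·13+17≡4=e; t(19)→15·19+17≡16=q (all mod 26).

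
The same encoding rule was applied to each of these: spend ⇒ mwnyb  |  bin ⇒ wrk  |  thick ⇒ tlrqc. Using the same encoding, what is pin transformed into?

wry

The output letters match the input read backwards, each shifted +9: spend reversed is dneps. Two steps: reverse the string, then apply a Caesar shift of +9.
Applying it to pin: reverse → nip; then shift: n+9=w, i+9=r, p+9=y.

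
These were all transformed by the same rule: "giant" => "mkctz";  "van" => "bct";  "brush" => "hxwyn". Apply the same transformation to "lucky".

The shift depends on letter class: consonant g→m is +6, but vowel i→k is +2. The rule splits by letter class: vowels +2, consonants +6.
Applying it to lucky: l(cons)+6=r, u(vowel)+2=w, c(cons)+6=i, k(cons)+6=q, y(cons)+6=e.

rwiqe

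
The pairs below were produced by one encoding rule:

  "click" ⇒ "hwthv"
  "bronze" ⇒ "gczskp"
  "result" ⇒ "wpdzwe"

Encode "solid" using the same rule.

xzwno

It's a Vigenère-style cipher with numeric key [5,11,11]: position i shifts by key[i mod 3].
For solid: s+5=x, o+11=z, l+11=w, i+5=n, d+11=o.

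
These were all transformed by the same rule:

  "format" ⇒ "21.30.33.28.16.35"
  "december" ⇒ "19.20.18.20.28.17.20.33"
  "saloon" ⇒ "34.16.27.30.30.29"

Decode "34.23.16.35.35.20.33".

f is letter #6 and maps to 21: an offset of 15. The number is (letter's place in the alphabet, a=1) + 15.
Undoing it on 34.23.16.35.35.20.33: 34→(34−15)÷1=19=s, 23→(23−15)÷1=8=h, 16→(16−15)÷1=1=a, 35→(35−15)÷1=20=t, 35→(35−15)÷1=20=t, 20→(20−15)÷1=5=e, 33→(33−15)÷1=18=r.

shatter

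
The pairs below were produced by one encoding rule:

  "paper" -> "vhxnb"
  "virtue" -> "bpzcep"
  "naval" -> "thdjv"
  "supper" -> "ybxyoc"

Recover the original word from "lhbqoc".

In paper: p→v is +6, a→h is +7, p→x is +8, e→n is +9 — the shift increases by 1 each position. Each letter shifts forward by (position + 6), i.e. 6, 7, 8, … — the shift grows by one for each successive letter.
Decoding lhbqoc: l−6=f, h−7=a, b−8=t, q−9=h, o−10=e, c−11=r.

father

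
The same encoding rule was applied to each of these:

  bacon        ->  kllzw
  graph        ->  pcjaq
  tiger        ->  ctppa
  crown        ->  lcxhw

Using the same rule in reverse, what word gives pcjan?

Shifts by position in bacon: pos 0: b→k (+9), pos 1: a→l (+11), pos 2: c→l (+9), pos 3: o→z (+11) — repeating every 2. The shifts repeat in a cycle of length 2: positions 0,1,… shift by +9, +11, then the pattern repeats.
Reversing it on pcjan: p−9=g, c−11=r, j−9=a, a−11=p, n−9=e.

grape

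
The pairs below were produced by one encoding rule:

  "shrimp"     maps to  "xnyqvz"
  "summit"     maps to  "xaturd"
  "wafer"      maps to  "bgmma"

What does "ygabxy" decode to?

tattoo

In shrimp: s→x is +5, h→n is +6, r→y is +7, i→q is +8 — the shift increases by 1 each position. The shift increases by 1 at each position, starting from +5: 5, 6, 7, ….
Decoding ygabxy: y−5=t, g−6=a, a−7=t, b−8=t, x−9=o, y−10=o.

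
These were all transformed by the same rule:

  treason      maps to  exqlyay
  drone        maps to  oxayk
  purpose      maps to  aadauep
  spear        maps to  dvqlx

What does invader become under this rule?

tthljqc

It's a Vigenère-style cipher with numeric key [11,6,12]: position i shifts by key[i mod 3].
Applying it to invader: i+11=t, n+6=t, v+12=h, a+11=l, d+6=j, e+12=q, r+11=c.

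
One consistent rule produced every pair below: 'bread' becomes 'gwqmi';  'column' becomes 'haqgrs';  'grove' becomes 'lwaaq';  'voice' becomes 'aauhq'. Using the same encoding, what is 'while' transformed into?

bmuqq

Two shifts are in play — +12 for a/e/i/o/u, +5 for every other letter.
Applying it to while: w(cons)+5=b, h(cons)+5=m, i(vowel)+12=u, l(cons)+5=q, e(vowel)+12=q.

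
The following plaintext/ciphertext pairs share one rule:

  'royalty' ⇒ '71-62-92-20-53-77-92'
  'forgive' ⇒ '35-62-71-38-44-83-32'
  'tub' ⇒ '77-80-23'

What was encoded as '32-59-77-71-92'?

r(#18)→71 and o(#15)→62: differences scale by 3, so n = 3·pos + 17. With a=1..z=26, the number is 3·pos + 17.
Reversing it on 32-59-77-71-92: 32→(32−17)÷3=5=e, 59→(59−17)÷3=14=n, 77→(77−17)÷3=20=t, 71→(71−17)÷3=18=r, 92→(92−17)÷3=25=y.

entry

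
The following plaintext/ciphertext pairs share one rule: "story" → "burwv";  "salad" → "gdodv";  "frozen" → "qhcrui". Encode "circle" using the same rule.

hofulf

The output letters match the input read backwards, each shifted +3: story reversed is yrots. Read the word backwards and shift each letter +3.
Applying it to circle: reverse → elcric; then shift: e+3=h, l+3=o, c+3=f, r+3=u, i+3=l, c+3=f.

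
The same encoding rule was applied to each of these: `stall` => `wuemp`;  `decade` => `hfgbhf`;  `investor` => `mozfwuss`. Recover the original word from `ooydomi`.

It's a Vigenère-style cipher with numeric key [4,1]: position i shifts by key[i mod 2].
Decoding ooydomi: o−4=k, o−1=n, y−4=u, d−1=c, o−4=k, m−1=l, i−4=e.

knuckle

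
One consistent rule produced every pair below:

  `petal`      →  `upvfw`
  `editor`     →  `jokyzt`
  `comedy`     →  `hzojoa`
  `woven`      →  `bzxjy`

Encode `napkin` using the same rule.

slrptp

Shifts by position in petal: pos 0: p→u (+5), pos 1: e→p (+11), pos 2: t→v (+2), pos 3: a→f (+5), pos 4: l→w (+11) — repeating every 3. It's a Vigenère-style cipher with numeric key [5,11,2]: position i shifts by key[i mod 3].
On napkin: n+5=s, a+11=l, p+2=r, k+5=p, i+11=t, n+2=p.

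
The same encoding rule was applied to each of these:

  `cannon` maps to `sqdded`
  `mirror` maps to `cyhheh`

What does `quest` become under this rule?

Compare letters: c→s is +16, a→q is +16, n→d is +16 — a constant shift. Each letter is shifted forward by 16 in the alphabet (a Caesar shift of +16).
For quest: q+16=g, u+16=k, e+16=u, s+16=i, t+16=j.

gkuij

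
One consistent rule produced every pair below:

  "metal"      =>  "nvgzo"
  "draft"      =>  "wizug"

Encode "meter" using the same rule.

nvgvi

Each letter is replaced by its mirror in the alphabet: a↔z, b↔y, c↔x, and so on (the Atbash cipher).
For meter: m↔n, e↔v, t↔g, e↔v, r↔i.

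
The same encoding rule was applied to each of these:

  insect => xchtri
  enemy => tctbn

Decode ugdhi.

frost

Compare letters: i→x is +15, n→c is +15, s→h is +15 — a constant shift. Each letter is shifted forward by 15 in the alphabet (a Caesar shift of +15).
Decoding ugdhi: u−15=f, g−15=r, d−15=o, h−15=s, i−15=t.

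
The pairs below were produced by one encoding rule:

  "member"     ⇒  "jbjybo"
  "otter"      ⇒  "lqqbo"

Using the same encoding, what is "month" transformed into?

Compare letters: m→j is +23, e→b is +23, m→j is +23 — a constant shift. It's a constant shift of +23 (ROT23).
Applying it to month: m+23=j, o+23=l, n+23=k, t+23=q, h+23=e.

jlkqe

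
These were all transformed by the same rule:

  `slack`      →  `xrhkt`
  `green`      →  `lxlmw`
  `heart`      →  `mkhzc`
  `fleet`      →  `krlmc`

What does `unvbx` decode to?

In slack: s→x is +5, l→r is +6, a→h is +7, c→k is +8 — the shift increases by 1 each position. The shift increases by 1 at each position, starting from +5: 5, 6, 7, ….
Decoding unvbx: u−5=p, n−6=h, v−7=o, b−8=t, x−9=o.

photo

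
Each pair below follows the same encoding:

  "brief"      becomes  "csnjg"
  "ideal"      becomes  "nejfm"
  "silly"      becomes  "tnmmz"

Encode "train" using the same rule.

usfno

The shift depends on letter class: consonant b→c is +1, but vowel i→n is +5. Vowels shift forward by 5 and consonants shift forward by 1.
For train: t(cons)+1=u, r(cons)+1=s, a(vowel)+5=f, i(vowel)+5=n, n(cons)+1=o.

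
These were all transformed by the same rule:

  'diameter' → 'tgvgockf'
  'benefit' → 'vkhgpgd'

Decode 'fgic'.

The word is reversed, then every letter is shifted forward by 2.
Reversing it on fgic: shift back: f−2=d, g−2=e, i−2=g, c−2=a → dega; then reverse → aged.

aged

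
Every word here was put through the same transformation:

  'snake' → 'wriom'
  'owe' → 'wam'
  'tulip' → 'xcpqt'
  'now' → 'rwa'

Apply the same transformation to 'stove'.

The shift depends on letter class: consonant s→w is +4, but vowel a→i is +8. Vowels shift forward by 8 and consonants shift forward by 4.
On stove: s(cons)+4=w, t(cons)+4=x, o(vowel)+8=w, v(cons)+4=z, e(vowel)+8=m.

wxwzm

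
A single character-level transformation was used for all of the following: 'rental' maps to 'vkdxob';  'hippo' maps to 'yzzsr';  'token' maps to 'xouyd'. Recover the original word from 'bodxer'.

hunter

Two steps: reverse the string, then apply a Caesar shift of +10.
Undoing it on bodxer: shift back: b−10=r, o−10=e, d−10=t, x−10=n, e−10=u, r−10=h → retnuh; then reverse → hunter.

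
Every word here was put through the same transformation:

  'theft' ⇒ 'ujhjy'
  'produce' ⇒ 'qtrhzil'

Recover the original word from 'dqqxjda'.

context

In theft: t→u is +1, h→j is +2, e→h is +3, f→j is +4 — the shift increases by 1 each position. The shift increases by 1 at each position, starting from +1: 1, 2, 3, ….
Decoding dqqxjda: d−1=c, q−2=o, q−3=n, x−4=t, j−5=e, d−6=x, a−7=t.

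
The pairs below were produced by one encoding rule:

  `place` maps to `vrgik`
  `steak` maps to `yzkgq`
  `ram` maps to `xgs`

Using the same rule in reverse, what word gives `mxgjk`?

grade

Compare letters: p→v is +6, l→r is +6, a→g is +6 — a constant shift. Every letter moves 6 places later in the alphabet, wrapping around z→a.
Reversing it on mxgjk: m−6=g, x−6=r, g−6=a, j−6=d, k−6=e.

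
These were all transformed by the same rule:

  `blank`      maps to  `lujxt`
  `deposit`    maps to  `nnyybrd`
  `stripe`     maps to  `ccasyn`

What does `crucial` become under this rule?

The shifts repeat in a cycle of length 3: positions 0,1,… shift by +10, +9, +9, then the pattern repeats.
On crucial: c+10=m, r+9=a, u+9=d, c+10=m, i+9=r, a+9=j, l+10=v.

madmrjv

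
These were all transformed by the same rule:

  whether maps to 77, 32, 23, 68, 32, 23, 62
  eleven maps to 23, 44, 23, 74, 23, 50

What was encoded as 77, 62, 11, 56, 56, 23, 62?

wrapper

w(#23)→77 and h(#8)→32: differences scale by 3, so n = 3·pos + 8. The formula is n = 3×(alphabet index, a=1) + 8.
Undoing it on 77, 62, 11, 56, 56, 23, 62: 77→(77−8)÷3=23=w, 62→(62−8)÷3=18=r, 11→(11−8)÷3=1=a, 56→(56−8)÷3=16=p, 56→(56−8)÷3=16=p, 23→(23−8)÷3=5=e, 62→(62−8)÷3=18=r.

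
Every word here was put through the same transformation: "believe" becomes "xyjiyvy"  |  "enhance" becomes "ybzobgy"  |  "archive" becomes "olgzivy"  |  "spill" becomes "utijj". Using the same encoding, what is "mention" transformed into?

sybdikb

b(1)→x(23) and e(4)→y(24) fit y≡9x+14 (mod 26); the inverse of 9 mod 26 is 3. Treating letters as 0–25, the rule is x ↦ 9x + 14 (mod 26).
On mention: m(12)→9·12+14≡18=s; e(4)→9·4+14≡24=y; n(13)→9·13+14≡1=b; t(19)→9·19+14≡3=d; i(8)→9·8+14≡8=i; o(14)→9·14+14≡10=k; n(13)→9·13+14≡1=b (all mod 26).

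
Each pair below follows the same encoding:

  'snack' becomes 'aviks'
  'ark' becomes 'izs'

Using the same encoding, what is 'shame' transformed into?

apium

Compare letters: s→a is +8, n→v is +8, a→i is +8 — a constant shift. Each letter is shifted forward by 8 in the alphabet (a Caesar shift of +8).
On shame: s+8=a, h+8=p, a+8=i, m+8=u, e+8=m.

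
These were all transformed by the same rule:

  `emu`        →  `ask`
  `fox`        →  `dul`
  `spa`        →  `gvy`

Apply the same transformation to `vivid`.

The output letters match the input read backwards, each shifted +6: emu reversed is ume. Read the word backwards and shift each letter +6.
Applying it to vivid: reverse → diviv; then shift: d+6=j, i+6=o, v+6=b, i+6=o, v+6=b.

jobob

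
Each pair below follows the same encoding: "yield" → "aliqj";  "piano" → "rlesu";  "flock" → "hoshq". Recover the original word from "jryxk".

house

In yield: y→a is +2, i→l is +3, e→i is +4, l→q is +5 — the shift increases by 1 each position. The shift increases by 1 at each position, starting from +2: 2, 3, 4, ….
Decoding jryxk: j−2=h, r−3=o, y−4=u, x−5=s, k−6=e.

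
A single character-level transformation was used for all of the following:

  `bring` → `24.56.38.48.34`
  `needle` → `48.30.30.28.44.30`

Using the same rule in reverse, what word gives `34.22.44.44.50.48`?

gallon

b(#2)→24 and r(#18)→56: differences scale by 2, so n = 2·pos + 20. Each letter becomes 2×(its alphabet position, a=1..z=26) + 20.
Reversing it on 34.22.44.44.50.48: 34→(34−20)÷2=7=g, 22→(22−20)÷2=1=a, 44→(44−20)÷2=12=l, 44→(44−20)÷2=12=l, 50→(50−20)÷2=15=o, 48→(48−20)÷2=14=n.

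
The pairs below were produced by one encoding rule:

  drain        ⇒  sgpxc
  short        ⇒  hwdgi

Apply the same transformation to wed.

Every letter moves 15 places later in the alphabet, wrapping around z→a.
On wed: w+15=l, e+15=t, d+15=s.

lts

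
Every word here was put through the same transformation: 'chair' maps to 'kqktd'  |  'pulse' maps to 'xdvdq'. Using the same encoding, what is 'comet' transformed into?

kxwpf

In chair: c→k is +8, h→q is +9, a→k is +10, i→t is +11 — the shift increases by 1 each position. Each letter shifts forward by (position + 8), i.e. 8, 9, 10, … — the shift grows by one for each successive letter.
On comet: c+8=k, o+9=x, m+10=w, e+11=p, t+12=f.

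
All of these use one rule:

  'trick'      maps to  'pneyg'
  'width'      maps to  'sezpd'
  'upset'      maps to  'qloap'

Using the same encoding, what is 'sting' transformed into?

opejc

Compare letters: t→p is +22, r→n is +22, i→e is +22 — a constant shift. This is a Caesar cipher with shift 22.
For sting: s+22=o, t+22=p, i+22=e, n+22=j, g+22=c.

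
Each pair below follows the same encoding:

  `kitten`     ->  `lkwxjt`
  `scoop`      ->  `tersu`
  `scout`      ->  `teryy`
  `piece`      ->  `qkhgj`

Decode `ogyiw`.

Letter i (0-indexed) is shifted by i+1, so successive shifts are 1, 2, 3, ….
Decoding ogyiw: o−1=n, g−2=e, y−3=v, i−4=e, w−5=r.

never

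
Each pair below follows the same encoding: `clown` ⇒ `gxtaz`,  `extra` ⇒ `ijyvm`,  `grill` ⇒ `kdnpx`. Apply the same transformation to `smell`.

It's a Vigenère-style cipher with numeric key [4,12,5]: position i shifts by key[i mod 3].
For smell: s+4=w, m+12=y, e+5=j, l+4=p, l+12=x.

wyjpx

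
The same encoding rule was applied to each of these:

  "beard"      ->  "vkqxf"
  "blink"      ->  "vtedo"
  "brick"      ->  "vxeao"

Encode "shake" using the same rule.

Each letter's alphabet position (a=0..z=25) is mapped through 5·x+16 mod 26 — an affine cipher.
On shake: s(18)→5·18+16≡2=c; h(7)→5·7+16≡25=z; a(0)→5·0+16≡16=q; k(10)→5·10+16≡14=o; e(4)→5·4+16≡10=k (all mod 26).

czqok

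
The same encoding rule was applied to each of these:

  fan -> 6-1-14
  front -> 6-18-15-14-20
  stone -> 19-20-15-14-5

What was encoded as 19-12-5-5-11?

sleek

f is letter #6 and maps to 6: an offset of 0. Each letter is replaced by its alphabet position (a=1, b=2, …, z=26).
Undoing it on 19-12-5-5-11: 19=s, 12=l, 5=e, 5=e, 11=k.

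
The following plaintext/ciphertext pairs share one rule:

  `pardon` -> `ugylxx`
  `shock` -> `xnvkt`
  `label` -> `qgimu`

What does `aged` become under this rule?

fmll

In pardon: p→u is +5, a→g is +6, r→y is +7, d→l is +8 — the shift increases by 1 each position. Each letter shifts forward by (position + 5), i.e. 5, 6, 7, … — the shift grows by one for each successive letter.
On aged: a+5=f, g+6=m, e+7=l, d+8=l.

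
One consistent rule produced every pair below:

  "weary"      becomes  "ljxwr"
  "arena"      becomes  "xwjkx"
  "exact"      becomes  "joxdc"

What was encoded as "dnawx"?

cobra

w(22)→l(11) and e(4)→j(9) fit y≡3x+23 (mod 26); the inverse of 3 mod 26 is 9. Each letter's alphabet position (a=0..z=25) is mapped through 3·x+23 mod 26 — an affine cipher.
Undoing it on dnawx: d(3)→9·(3−23)≡2=c; n(13)→9·(13−23)≡14=o; a(0)→9·(0−23)≡1=b; w(22)→9·(22−23)≡17=r; x(23)→9·(23−23)≡0=a (all mod 26).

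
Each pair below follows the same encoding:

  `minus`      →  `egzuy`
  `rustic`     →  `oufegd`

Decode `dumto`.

The output letters match the input read backwards, each shifted +12: minus reversed is sunim. Two steps: reverse the string, then apply a Caesar shift of +12.
Undoing it on dumto: shift back: d−12=r, u−12=i, m−12=a, t−12=h, o−12=c → riahc; then reverse → chair.

chair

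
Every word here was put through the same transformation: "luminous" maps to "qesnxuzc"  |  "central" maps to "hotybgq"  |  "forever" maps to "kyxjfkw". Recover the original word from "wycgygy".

It's a Vigenère-style cipher with numeric key [5,10,6]: position i shifts by key[i mod 3].
Reversing it on wycgygy: w−5=r, y−10=o, c−6=w, g−5=b, y−10=o, g−6=a, y−5=t.

rowboat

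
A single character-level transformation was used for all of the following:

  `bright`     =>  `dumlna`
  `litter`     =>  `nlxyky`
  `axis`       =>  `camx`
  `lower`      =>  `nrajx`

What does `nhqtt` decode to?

lemon

The shift increases by 1 at each position, starting from +2: 2, 3, 4, ….
Undoing it on nhqtt: n−2=l, h−3=e, q−4=m, t−5=o, t−6=n.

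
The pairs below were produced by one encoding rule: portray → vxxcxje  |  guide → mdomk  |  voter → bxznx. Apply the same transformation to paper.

Shifts by position in portray: pos 0: p→v (+6), pos 1: o→x (+9), pos 2: r→x (+6), pos 3: t→c (+9) — repeating every 2. It's a Vigenère-style cipher with numeric key [6,9]: position i shifts by key[i mod 2].
For paper: p+6=v, a+9=j, p+6=v, e+9=n, r+6=x.

vjvnx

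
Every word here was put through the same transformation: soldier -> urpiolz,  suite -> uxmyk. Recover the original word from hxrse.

funny

In soldier: s→u is +2, o→r is +3, l→p is +4, d→i is +5 — the shift increases by 1 each position. Letter i (0-indexed) is shifted by i+2, so successive shifts are 2, 3, 4, ….
Reversing it on hxrse: h−2=f, x−3=u, r−4=n, s−5=n, e−6=y.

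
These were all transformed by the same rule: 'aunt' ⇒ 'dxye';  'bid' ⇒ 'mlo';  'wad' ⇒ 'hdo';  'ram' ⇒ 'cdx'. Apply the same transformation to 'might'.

xlrse

The shift depends on letter class: consonant n→y is +11, but vowel a→d is +3. Two shifts are in play — +3 for a/e/i/o/u, +11 for every other letter.
For might: m(cons)+11=x, i(vowel)+3=l, g(cons)+11=r, h(cons)+11=s, t(cons)+11=e.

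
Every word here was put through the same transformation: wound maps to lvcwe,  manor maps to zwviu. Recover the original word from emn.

The output letters match the input read backwards, each shifted +8: wound reversed is dnuow. Two steps: reverse the string, then apply a Caesar shift of +8.
Reversing it on emn: shift back: e−8=w, m−8=e, n−8=f → wef; then reverse → few.

few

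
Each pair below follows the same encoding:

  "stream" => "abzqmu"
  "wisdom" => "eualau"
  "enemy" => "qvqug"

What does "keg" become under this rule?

sqo

The rule splits by letter class: vowels +12, consonants +8.
For keg: k(cons)+8=s, e(vowel)+12=q, g(cons)+8=o.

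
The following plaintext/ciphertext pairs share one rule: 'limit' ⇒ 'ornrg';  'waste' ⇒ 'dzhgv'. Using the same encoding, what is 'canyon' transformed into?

Letters are reflected about the middle of the alphabet (position → 25−position): Atbash.
Applying it to canyon: c↔x, a↔z, n↔m, y↔b, o↔l, n↔m.

xzmblm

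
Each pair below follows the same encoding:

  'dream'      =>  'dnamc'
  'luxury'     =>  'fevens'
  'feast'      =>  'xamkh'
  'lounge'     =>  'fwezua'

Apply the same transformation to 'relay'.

nafms

Each letter's alphabet position (a=0..z=25) is mapped through 23·x+12 mod 26 — an affine cipher.
Applying it to relay: r(17)→23·17+12≡13=n; e(4)→23·4+12≡0=a; l(11)→23·11+12≡5=f; a(0)→23·0+12≡12=m; y(24)→23·24+12≡18=s (all mod 26).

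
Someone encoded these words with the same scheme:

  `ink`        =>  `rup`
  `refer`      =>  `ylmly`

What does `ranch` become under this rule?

The output letters match the input read backwards, each shifted +7: ink reversed is kni. Two steps: reverse the string, then apply a Caesar shift of +7.
For ranch: reverse → hcnar; then shift: h+7=o, c+7=j, n+7=u, a+7=h, r+7=y.

ojuhy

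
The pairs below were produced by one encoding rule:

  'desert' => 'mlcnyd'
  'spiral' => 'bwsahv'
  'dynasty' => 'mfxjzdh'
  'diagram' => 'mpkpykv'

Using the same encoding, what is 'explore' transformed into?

nezuvbn

A repeating key of period 3 is used — shifts +9, +7, +10 over and over.
For explore: e+9=n, x+7=e, p+10=z, l+9=u, o+7=v, r+10=b, e+9=n.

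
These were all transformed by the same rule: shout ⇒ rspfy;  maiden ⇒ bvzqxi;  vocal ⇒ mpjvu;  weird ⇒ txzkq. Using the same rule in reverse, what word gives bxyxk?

meter

s(18)→r(17) and h(7)→s(18) fit y≡7x+21 (mod 26); the inverse of 7 mod 26 is 15. This is an affine cipher: with a=0,…,z=25, each position x becomes (7x+21) mod 26.
Decoding bxyxk: b(1)→15·(1−21)≡12=m; x(23)→15·(23−21)≡4=e; y(24)→15·(24−21)≡19=t; x(23)→15·(23−21)≡4=e; k(10)→15·(10−21)≡17=r (all mod 26).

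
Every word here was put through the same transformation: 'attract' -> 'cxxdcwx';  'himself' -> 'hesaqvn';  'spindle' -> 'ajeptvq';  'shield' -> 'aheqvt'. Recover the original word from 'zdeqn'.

Each letter's alphabet position (a=0..z=25) is mapped through 23·x+2 mod 26 — an affine cipher.
Undoing it on zdeqn: z(25)→17·(25−2)≡1=b; d(3)→17·(3−2)≡17=r; e(4)→17·(4−2)≡8=i; q(16)→17·(16−2)≡4=e; n(13)→17·(13−2)≡5=f (all mod 26).

brief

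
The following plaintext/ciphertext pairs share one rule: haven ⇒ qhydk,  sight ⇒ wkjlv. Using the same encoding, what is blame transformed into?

The output letters match the input read backwards, each shifted +3: haven reversed is nevah. Read the word backwards and shift each letter +3.
For blame: reverse → emalb; then shift: e+3=h, m+3=p, a+3=d, l+3=o, b+3=e.

hpdoe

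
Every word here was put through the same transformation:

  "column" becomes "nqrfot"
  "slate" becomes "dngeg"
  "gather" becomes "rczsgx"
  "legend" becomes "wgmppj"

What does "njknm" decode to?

A repeating key of period 3 is used — shifts +11, +2, +6 over and over.
Decoding njknm: n−11=c, j−2=h, k−6=e, n−11=c, m−2=k.

check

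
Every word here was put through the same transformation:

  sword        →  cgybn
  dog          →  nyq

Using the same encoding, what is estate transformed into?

ocdkdo

Compare letters: s→c is +10, w→g is +10, o→y is +10 — a constant shift. Every letter moves 10 places later in the alphabet, wrapping around z→a.
For estate: e+10=o, s+10=c, t+10=d, a+10=k, t+10=d, e+10=o.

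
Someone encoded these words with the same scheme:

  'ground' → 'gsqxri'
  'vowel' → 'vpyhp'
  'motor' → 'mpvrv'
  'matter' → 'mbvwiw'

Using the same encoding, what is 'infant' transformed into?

iohdry

In ground: g→g is +0, r→s is +1, o→q is +2, u→x is +3 — the shift increases by 1 each position. Each letter shifts forward by its position index (0, 1, 2, …) — the shift grows by one for each successive letter.
For infant: i+0=i, n+1=o, f+2=h, a+3=d, n+4=r, t+5=y.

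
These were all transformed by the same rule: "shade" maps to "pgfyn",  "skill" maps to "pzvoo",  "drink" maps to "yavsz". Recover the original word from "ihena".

voter

s(18)→p(15) and h(7)→g(6) fit y≡15x+5 (mod 26); the inverse of 15 mod 26 is 7. Treating letters as 0–25, the rule is x ↦ 15x + 5 (mod 26).
Undoing it on ihena: i(8)→7·(8−5)≡21=v; h(7)→7·(7−5)≡14=o; e(4)→7·(4−5)≡19=t; n(13)→7·(13−5)≡4=e; a(0)→7·(0−5)≡17=r (all mod 26).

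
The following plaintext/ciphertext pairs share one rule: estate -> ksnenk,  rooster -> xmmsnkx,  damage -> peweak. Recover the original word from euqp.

acid

e(4)→k(10) and s(18)→s(18) fit y≡21x+4 (mod 26); the inverse of 21 mod 26 is 5. Treating letters as 0–25, the rule is x ↦ 21x + 4 (mod 26).
Undoing it on euqp: e(4)→5·(4−4)≡0=a; u(20)→5·(20−4)≡2=c; q(16)→5·(16−4)≡8=i; p(15)→5·(15−4)≡3=d (all mod 26).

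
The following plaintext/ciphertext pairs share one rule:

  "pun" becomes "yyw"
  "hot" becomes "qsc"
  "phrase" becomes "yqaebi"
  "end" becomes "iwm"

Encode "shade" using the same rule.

bqemi

Two shifts are in play — +4 for a/e/i/o/u, +9 for every other letter.
Applying it to shade: s(cons)+9=b, h(cons)+9=q, a(vowel)+4=e, d(cons)+9=m, e(vowel)+4=i.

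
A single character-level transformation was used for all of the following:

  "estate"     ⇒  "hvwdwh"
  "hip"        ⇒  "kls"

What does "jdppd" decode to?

gamma

Compare letters: e→h is +3, s→v is +3, t→w is +3 — a constant shift. This is a Caesar cipher with shift 3.
Decoding jdppd: j−3=g, d−3=a, p−3=m, p−3=m, d−3=a.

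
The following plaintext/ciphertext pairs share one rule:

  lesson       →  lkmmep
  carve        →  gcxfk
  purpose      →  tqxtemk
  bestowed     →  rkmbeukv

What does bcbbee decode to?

tattoo

l(11)→l(11) and e(4)→k(10) fit y≡15x+2 (mod 26); the inverse of 15 mod 26 is 7. This is an affine cipher: with a=0,…,z=25, each position x becomes (15x+2) mod 26.
Decoding bcbbee: b(1)→7·(1−2)≡19=t; c(2)→7·(2−2)≡0=a; b(1)→7·(1−2)≡19=t; b(1)→7·(1−2)≡19=t; e(4)→7·(4−2)≡14=o; e(4)→7·(4−2)≡14=o (all mod 26).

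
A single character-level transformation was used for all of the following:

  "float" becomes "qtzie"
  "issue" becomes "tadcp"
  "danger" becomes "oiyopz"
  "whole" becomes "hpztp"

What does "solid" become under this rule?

dwwqo

A repeating key of period 2 is used — shifts +11, +8 over and over.
On solid: s+11=d, o+8=w, l+11=w, i+8=q, d+11=o.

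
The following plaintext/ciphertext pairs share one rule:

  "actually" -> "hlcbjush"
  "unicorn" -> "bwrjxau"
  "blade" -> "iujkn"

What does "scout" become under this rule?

zlxbc

A repeating key of period 3 is used — shifts +7, +9, +9 over and over.
Applying it to scout: s+7=z, c+9=l, o+9=x, u+7=b, t+9=c.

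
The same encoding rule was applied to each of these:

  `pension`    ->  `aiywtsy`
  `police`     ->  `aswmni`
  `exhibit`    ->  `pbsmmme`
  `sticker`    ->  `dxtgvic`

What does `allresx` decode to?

phantom

Shifts by position in pension: pos 0: p→a (+11), pos 1: e→i (+4), pos 2: n→y (+11), pos 3: s→w (+4) — repeating every 2. It's a Vigenère-style cipher with numeric key [11,4]: position i shifts by key[i mod 2].
Decoding allresx: a−11=p, l−4=h, l−11=a, r−4=n, e−11=t, s−4=o, x−11=m.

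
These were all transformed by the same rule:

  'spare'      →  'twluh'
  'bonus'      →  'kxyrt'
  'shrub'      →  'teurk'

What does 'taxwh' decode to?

slope

s(18)→t(19) and p(15)→w(22) fit y≡25x+11 (mod 26); the inverse of 25 mod 26 is 25. This is an affine cipher: with a=0,…,z=25, each position x becomes (25x+11) mod 26.
Undoing it on taxwh: t(19)→25·(19−11)≡18=s; a(0)→25·(0−11)≡11=l; x(23)→25·(23−11)≡14=o; w(22)→25·(22−11)≡15=p; h(7)→25·(7−11)≡4=e (all mod 26).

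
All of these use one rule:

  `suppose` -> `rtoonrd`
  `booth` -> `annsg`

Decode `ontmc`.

pound

Compare letters: s→r is +25, u→t is +25, p→o is +25 — a constant shift. It's a constant shift of +25 (ROT25).
Decoding ontmc: o−25=p, n−25=o, t−25=u, m−25=n, c−25=d.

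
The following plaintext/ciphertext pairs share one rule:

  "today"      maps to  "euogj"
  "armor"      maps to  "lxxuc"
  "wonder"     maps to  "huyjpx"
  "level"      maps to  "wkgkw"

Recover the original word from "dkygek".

senate

Shifts by position in today: pos 0: t→e (+11), pos 1: o→u (+6), pos 2: d→o (+11), pos 3: a→g (+6) — repeating every 2. It's a Vigenère-style cipher with numeric key [11,6]: position i shifts by key[i mod 2].
Undoing it on dkygek: d−11=s, k−6=e, y−11=n, g−6=a, e−11=t, k−6=e.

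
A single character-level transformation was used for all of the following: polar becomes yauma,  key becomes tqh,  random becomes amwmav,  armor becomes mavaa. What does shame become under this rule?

bqmvq

The shift depends on letter class: consonant p→y is +9, but vowel o→a is +12. Two shifts are in play — +12 for a/e/i/o/u, +9 for every other letter.
Applying it to shame: s(cons)+9=b, h(cons)+9=q, a(vowel)+12=m, m(cons)+9=v, e(vowel)+12=q.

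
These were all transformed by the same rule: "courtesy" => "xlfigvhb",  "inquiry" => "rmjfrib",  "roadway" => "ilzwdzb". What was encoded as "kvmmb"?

penny

This is the alphabet-reversal cipher (Atbash): a becomes z, b becomes y, etc.
Decoding kvmmb: k↔p, v↔e, m↔n, m↔n, b↔y.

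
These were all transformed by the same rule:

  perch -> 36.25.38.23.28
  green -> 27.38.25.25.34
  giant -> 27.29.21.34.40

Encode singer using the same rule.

39.29.34.27.25.38

p is letter #16 and maps to 36: an offset of 20. Each letter is replaced by its alphabet position (a=1..z=26) + 20.
Applying it to singer: s=19→39, i=9→29, n=14→34, g=7→27, e=5→25, r=18→38.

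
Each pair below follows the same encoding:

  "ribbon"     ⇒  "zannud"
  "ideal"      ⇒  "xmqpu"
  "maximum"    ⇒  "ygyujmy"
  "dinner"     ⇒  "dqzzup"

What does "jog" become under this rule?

The output letters match the input read backwards, each shifted +12: ribbon reversed is nobbir. The word is reversed, then every letter is shifted forward by 12.
For jog: reverse → goj; then shift: g+12=s, o+12=a, j+12=v.

sav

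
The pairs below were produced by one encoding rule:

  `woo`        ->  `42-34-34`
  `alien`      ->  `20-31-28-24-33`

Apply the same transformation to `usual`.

40-38-40-20-31

w is letter #23 and maps to 42: an offset of 19. Each letter is replaced by its alphabet position (a=1..z=26) + 19.
Applying it to usual: u=21→40, s=19→38, u=21→40, a=1→20, l=12→31.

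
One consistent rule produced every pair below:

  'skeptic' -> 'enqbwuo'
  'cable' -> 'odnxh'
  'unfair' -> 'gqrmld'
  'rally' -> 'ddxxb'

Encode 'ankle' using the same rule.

mqwxh

It's a Vigenère-style cipher with numeric key [12,3,12]: position i shifts by key[i mod 3].
On ankle: a+12=m, n+3=q, k+12=w, l+12=x, e+3=h.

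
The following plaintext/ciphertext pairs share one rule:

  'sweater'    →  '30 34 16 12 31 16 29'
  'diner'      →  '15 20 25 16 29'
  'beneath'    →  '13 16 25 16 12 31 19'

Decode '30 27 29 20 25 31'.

s is letter #19 and maps to 30: an offset of 11. The number is (letter's place in the alphabet, a=1) + 11.
Reversing it on 30 27 29 20 25 31: 30→(30−11)÷1=19=s, 27→(27−11)÷1=16=p, 29→(29−11)÷1=18=r, 20→(20−11)÷1=9=i, 25→(25−11)÷1=14=n, 31→(31−11)÷1=20=t.

sprint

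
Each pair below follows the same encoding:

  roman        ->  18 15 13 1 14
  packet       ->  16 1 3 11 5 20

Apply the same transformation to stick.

Each letter is replaced by its alphabet position (a=1, b=2, …, z=26).
On stick: s=19→19, t=20→20, i=9→9, c=3→3, k=11→11.

19 20 9 3 11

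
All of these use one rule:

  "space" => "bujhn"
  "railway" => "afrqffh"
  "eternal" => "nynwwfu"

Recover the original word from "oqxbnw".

flower

The shifts repeat in a cycle of length 2: positions 0,1,… shift by +9, +5, then the pattern repeats.
Undoing it on oqxbnw: o−9=f, q−5=l, x−9=o, b−5=w, n−9=e, w−5=r.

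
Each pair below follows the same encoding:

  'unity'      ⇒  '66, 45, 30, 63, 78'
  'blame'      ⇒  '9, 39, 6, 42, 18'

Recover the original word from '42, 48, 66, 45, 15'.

mound

Each letter becomes 3×(its alphabet position, a=1..z=26) + 3.
Undoing it on 42, 48, 66, 45, 15: 42→(42−3)÷3=13=m, 48→(48−3)÷3=15=o, 66→(66−3)÷3=21=u, 45→(45−3)÷3=14=n, 15→(15−3)÷3=4=d.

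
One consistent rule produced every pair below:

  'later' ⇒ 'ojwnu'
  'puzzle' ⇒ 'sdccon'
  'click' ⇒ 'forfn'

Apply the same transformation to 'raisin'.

The shift depends on letter class: consonant l→o is +3, but vowel a→j is +9. Vowels shift forward by 9 and consonants shift forward by 3.
For raisin: r(cons)+3=u, a(vowel)+9=j, i(vowel)+9=r, s(cons)+3=v, i(vowel)+9=r, n(cons)+3=q.

ujrvrq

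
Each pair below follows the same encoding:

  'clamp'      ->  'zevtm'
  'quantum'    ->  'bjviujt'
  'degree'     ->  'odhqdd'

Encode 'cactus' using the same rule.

zvzujf

c(2)→z(25) and l(11)→e(4) fit y≡15x+21 (mod 26); the inverse of 15 mod 26 is 7. Each letter's alphabet position (a=0..z=25) is mapped through 15·x+21 mod 26 — an affine cipher.
Applying it to cactus: c(2)→15·2+21≡25=z; a(0)→15·0+21≡21=v; c(2)→15·2+21≡25=z; t(19)→15·19+21≡20=u; u(20)→15·20+21≡9=j; s(18)→15·18+21≡5=f (all mod 26).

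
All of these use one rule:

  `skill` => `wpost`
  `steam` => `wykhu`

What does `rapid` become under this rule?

In skill: s→w is +4, k→p is +5, i→o is +6, l→s is +7 — the shift increases by 1 each position. The shift increases by 1 at each position, starting from +4: 4, 5, 6, ….
For rapid: r+4=v, a+5=f, p+6=v, i+7=p, d+8=l.

vfvpl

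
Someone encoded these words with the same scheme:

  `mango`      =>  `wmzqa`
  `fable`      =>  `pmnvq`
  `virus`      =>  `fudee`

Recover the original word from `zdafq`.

prove

The shifts repeat in a cycle of length 3: positions 0,1,… shift by +10, +12, +12, then the pattern repeats.
Decoding zdafq: z−10=p, d−12=r, a−12=o, f−10=v, q−12=e.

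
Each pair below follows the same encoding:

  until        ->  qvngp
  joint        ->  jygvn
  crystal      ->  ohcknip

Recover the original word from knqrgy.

This is an affine cipher: with a=0,…,z=25, each position x becomes (3x+8) mod 26.
Undoing it on knqrgy: k(10)→9·(10−8)≡18=s; n(13)→9·(13−8)≡19=t; q(16)→9·(16−8)≡20=u; r(17)→9·(17−8)≡3=d; g(6)→9·(6−8)≡8=i; y(24)→9·(24−8)≡14=o (all mod 26).

studio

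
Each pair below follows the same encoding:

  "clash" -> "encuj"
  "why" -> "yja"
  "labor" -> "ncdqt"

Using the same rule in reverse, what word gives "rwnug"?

pulse

It's a constant shift of +2 (ROT2).
Decoding rwnug: r−2=p, w−2=u, n−2=l, u−2=s, g−2=e.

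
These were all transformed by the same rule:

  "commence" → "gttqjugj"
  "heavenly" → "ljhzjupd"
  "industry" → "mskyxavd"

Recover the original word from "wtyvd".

sorry

A repeating key of period 3 is used — shifts +4, +5, +7 over and over.
Undoing it on wtyvd: w−4=s, t−5=o, y−7=r, v−4=r, d−5=y.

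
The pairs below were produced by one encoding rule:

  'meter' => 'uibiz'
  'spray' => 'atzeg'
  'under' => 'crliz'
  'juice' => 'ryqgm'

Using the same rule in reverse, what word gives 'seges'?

kayak

Shifts by position in meter: pos 0: m→u (+8), pos 1: e→i (+4), pos 2: t→b (+8), pos 3: e→i (+4) — repeating every 2. A repeating key of period 2 is used — shifts +8, +4 over and over.
Undoing it on seges: s−8=k, e−4=a, g−8=y, e−4=a, s−8=k.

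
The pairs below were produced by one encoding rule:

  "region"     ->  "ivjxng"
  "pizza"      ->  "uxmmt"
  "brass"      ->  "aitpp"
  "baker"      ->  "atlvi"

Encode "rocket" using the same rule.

r(17)→i(8) and e(4)→v(21) fit y≡7x+19 (mod 26); the inverse of 7 mod 26 is 15. Each letter's alphabet position (a=0..z=25) is mapped through 7·x+19 mod 26 — an affine cipher.
For rocket: r(17)→7·17+19≡8=i; o(14)→7·14+19≡13=n; c(2)→7·2+19≡7=h; k(10)→7·10+19≡11=l; e(4)→7·4+19≡21=v; t(19)→7·19+19≡22=w (all mod 26).

inhlvw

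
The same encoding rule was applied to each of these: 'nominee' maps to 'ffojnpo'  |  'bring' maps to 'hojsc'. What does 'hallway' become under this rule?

zbxmmbi

The output letters match the input read backwards, each shifted +1: nominee reversed is eenimon. Read the word backwards and shift each letter +1.
For hallway: reverse → yawllah; then shift: y+1=z, a+1=b, w+1=x, l+1=m, l+1=m, a+1=b, h+1=i.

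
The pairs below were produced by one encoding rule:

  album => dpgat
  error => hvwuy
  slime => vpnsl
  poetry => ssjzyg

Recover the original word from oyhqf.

In album: a→d is +3, l→p is +4, b→g is +5, u→a is +6 — the shift increases by 1 each position. The shift increases by 1 at each position, starting from +3: 3, 4, 5, ….
Undoing it on oyhqf: o−3=l, y−4=u, h−5=c, q−6=k, f−7=y.

lucky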